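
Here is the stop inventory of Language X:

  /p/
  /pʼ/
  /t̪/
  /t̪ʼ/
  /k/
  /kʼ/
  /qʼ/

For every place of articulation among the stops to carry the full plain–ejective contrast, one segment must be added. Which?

place of articulation  plain     ejective
bilabial          p         pʼ      
dental            t̪        t̪ʼ     
velar             k         kʼ      
uvular            —         qʼ      
The uvular row has no plain member, so the gap is the plain uvular stop /q/.

/q/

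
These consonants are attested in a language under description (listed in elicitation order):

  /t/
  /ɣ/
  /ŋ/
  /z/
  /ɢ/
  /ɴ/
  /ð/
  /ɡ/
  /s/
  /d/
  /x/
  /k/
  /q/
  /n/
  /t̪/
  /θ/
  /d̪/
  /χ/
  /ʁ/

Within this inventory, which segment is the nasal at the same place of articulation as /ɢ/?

/ɢ/ is a voiced uvular stop.
The nasal at the same place is an uvular nasal — in this inventory, /ɴ/.

/ɴ/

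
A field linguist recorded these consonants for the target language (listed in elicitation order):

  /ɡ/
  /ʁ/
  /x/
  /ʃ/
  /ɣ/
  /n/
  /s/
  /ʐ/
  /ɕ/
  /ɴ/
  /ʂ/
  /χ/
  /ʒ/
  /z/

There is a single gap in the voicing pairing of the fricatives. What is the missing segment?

/ʑ/

alveolar: voiceless /s/, voiced /z/.
postalveolar: voiceless /ʃ/, voiced /ʒ/.
retroflex: voiceless /ʂ/, voiced /ʐ/.
alveolo-palatal: voiceless /ɕ/, voiced —.
velar: voiceless /x/, voiced /ɣ/.
uvular: voiceless /χ/, voiced /ʁ/.
The alveolo-palatal row has no voiced member, so the gap is the voiced alveolo-palatal fricative /ʑ/.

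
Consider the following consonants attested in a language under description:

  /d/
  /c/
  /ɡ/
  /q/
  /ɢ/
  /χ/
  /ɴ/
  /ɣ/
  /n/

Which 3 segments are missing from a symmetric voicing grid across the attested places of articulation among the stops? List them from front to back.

/t/, /ɟ/, /k/

Voiceless: /c/ (palatal), /q/ (uvular).
Voiced: /d/ (alveolar), /ɡ/ (velar), /ɢ/ (uvular).
Gaps, from front to back: alveolar lacks voiceless (/t/); palatal lacks voiced (/ɟ/); velar lacks voiceless (/k/).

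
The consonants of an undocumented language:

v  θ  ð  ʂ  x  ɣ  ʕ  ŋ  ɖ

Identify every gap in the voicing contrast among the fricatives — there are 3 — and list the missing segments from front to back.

/f/, /ʐ/, /ħ/

labiodental: voiceless —, voiced /v/.
dental: voiceless /θ/, voiced /ð/.
retroflex: voiceless /ʂ/, voiced —.
velar: voiceless /x/, voiced /ɣ/.
pharyngeal: voiceless —, voiced /ʕ/.
Gaps, from front to back: labiodental lacks voiceless (/f/); retroflex lacks voiced (/ʐ/); pharyngeal lacks voiceless (/ħ/).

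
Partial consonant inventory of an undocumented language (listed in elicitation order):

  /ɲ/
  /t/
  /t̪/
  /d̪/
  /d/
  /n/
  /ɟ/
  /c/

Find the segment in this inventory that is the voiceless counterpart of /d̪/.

/d̪/ is a voiced dental stop.
The voiceless counterpart is a voiceless dental stop — in this inventory, /t̪/.

/t̪/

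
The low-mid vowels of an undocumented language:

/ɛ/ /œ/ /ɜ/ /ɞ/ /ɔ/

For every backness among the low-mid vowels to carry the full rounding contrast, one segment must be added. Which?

/ʌ/

backness          unrounded  rounded 
front             ɛ         œ       
central           ɜ         ɞ       
back              —         ɔ       
The back row has no unrounded member, so the gap is the back unrounded vowel /ʌ/.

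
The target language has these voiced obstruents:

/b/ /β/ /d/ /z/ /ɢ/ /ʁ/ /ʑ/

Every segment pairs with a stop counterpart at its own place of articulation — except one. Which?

/ʑ/

Bilabial: /b/ ~ /β/
Alveolar: /d/ ~ /z/
Uvular: /ɢ/ ~ /ʁ/
Alveolo-palatal: only /ʑ/ (fricative); no stop partner.
So /ʑ/ is the unpaired segment.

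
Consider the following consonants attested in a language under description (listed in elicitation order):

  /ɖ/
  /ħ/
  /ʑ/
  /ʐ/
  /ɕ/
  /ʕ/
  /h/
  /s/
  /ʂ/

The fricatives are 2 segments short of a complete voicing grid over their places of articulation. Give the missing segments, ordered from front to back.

Voiceless: /s/ (alveolar), /ʂ/ (retroflex), /ɕ/ (alveolo-palatal), /ħ/ (pharyngeal), /h/ (glottal).
Voiced: /ʐ/ (retroflex), /ʑ/ (alveolo-palatal), /ʕ/ (pharyngeal).
Gaps, from front to back: alveolar lacks voiced (/z/); glottal lacks voiced (/ɦ/).

/z/, /ɦ/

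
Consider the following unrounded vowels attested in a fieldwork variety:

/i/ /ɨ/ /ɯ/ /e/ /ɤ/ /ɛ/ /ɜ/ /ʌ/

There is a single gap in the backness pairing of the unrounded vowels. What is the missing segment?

/ɘ/

height            front     central   back    
high              i         ɨ         ɯ       
high-mid          e         —         ɤ       
low-mid           ɛ         ɜ         ʌ       
The high-mid row has no central member, so the gap is the high-mid central unrounded vowel /ɘ/.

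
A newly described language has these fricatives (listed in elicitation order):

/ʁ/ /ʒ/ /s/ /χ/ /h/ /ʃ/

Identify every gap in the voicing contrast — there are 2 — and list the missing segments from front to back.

alveolar: voiceless /s/, voiced —.
postalveolar: voiceless /ʃ/, voiced /ʒ/.
uvular: voiceless /χ/, voiced /ʁ/.
glottal: voiceless /h/, voiced —.
Gaps, from front to back: alveolar lacks voiced (/z/); glottal lacks voiced (/ɦ/).

/z/, /ɦ/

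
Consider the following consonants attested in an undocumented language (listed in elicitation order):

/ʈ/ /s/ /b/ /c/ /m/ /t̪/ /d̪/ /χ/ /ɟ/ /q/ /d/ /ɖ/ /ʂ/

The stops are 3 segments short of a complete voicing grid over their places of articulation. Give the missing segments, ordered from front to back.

/p/, /t/, /ɢ/

Voiceless: /t̪/ (dental), /ʈ/ (retroflex), /c/ (palatal), /q/ (uvular).
Voiced: /b/ (bilabial), /d̪/ (dental), /d/ (alveolar), /ɖ/ (retroflex), /ɟ/ (palatal).
Gaps, from front to back: bilabial lacks voiceless (/p/); alveolar lacks voiceless (/t/); uvular lacks voiced (/ɢ/).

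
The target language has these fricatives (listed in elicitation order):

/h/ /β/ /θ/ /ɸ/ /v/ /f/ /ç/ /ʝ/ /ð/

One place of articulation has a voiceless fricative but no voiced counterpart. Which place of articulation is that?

glottal

place of articulation  voiceless  voiced  
bilabial          ɸ         β       
labiodental       f         v       
dental            θ         ð       
palatal           ç         ʝ       
glottal           h         —       
Every place of articulation has a voiced member except glottal, where /ɦ/ would be expected.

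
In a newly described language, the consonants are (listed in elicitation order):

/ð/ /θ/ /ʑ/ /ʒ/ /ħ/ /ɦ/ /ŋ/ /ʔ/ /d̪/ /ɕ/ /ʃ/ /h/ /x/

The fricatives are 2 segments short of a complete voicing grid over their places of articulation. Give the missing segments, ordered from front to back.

/ɣ/, /ʕ/

Voiceless: /θ/ (dental), /ʃ/ (postalveolar), /ɕ/ (alveolo-palatal), /x/ (velar), /ħ/ (pharyngeal), /h/ (glottal).
Voiced: /ð/ (dental), /ʒ/ (postalveolar), /ʑ/ (alveolo-palatal), /ɦ/ (glottal).
Gaps, from front to back: velar lacks voiced (/ɣ/); pharyngeal lacks voiced (/ʕ/).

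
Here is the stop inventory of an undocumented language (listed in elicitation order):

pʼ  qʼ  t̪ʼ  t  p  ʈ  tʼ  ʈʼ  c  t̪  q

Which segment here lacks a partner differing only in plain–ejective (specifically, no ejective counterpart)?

Bilabial: /p/ ~ /pʼ/
Dental: /t̪/ ~ /t̪ʼ/
Alveolar: /t/ ~ /tʼ/
Retroflex: /ʈ/ ~ /ʈʼ/
Uvular: /q/ ~ /qʼ/
Palatal: only /c/ (plain); no ejective partner.
So /c/ is the unpaired segment.

/c/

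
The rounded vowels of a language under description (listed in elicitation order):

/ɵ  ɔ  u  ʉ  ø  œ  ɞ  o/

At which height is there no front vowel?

Front: /ø/ (high-mid), /œ/ (low-mid).
Central: /ʉ/ (high), /ɵ/ (high-mid), /ɞ/ (low-mid).
Back: /u/ (high), /o/ (high-mid), /ɔ/ (low-mid).
Every height has a front member except high, where /y/ would be expected.

high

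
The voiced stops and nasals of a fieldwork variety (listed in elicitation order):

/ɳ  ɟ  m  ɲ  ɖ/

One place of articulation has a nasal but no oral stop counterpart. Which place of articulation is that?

bilabial

place of articulation  oral stop  nasal   
bilabial          —         m       
retroflex         ɖ         ɳ       
palatal           ɟ         ɲ       
Every place of articulation has an oral stop member except bilabial, where /b/ would be expected.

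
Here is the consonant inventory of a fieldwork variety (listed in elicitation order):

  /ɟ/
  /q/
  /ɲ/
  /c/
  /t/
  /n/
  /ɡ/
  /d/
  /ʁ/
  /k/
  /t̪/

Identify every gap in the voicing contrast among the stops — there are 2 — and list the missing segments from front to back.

/d̪/, /ɢ/

Voiceless: /t̪/ (dental), /t/ (alveolar), /c/ (palatal), /k/ (velar), /q/ (uvular).
Voiced: /d/ (alveolar), /ɟ/ (palatal), /ɡ/ (velar).
Gaps, from front to back: dental lacks voiced (/d̪/); uvular lacks voiced (/ɢ/).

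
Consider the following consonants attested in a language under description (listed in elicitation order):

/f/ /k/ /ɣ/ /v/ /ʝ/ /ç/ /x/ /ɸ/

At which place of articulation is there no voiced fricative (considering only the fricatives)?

bilabial

Voiceless: /ɸ/ (bilabial), /f/ (labiodental), /ç/ (palatal), /x/ (velar).
Voiced: /v/ (labiodental), /ʝ/ (palatal), /ɣ/ (velar).
Every place of articulation has a voiced member except bilabial, where /β/ would be expected.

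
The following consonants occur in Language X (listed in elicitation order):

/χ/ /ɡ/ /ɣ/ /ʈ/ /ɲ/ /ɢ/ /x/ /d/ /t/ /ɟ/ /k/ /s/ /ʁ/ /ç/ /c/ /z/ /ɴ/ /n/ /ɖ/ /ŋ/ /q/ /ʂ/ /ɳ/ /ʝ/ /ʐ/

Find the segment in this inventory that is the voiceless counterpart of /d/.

/t/

/d/ is a voiced alveolar stop.
The voiceless counterpart is a voiceless alveolar stop — in this inventory, /t/.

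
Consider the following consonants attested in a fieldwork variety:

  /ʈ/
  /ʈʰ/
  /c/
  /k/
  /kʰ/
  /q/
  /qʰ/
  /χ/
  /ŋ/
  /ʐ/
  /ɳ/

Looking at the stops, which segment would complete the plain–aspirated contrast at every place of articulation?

place of articulation  plain     aspirated
retroflex         ʈ         ʈʰ      
palatal           c         —       
velar             k         kʰ      
uvular            q         qʰ      
The palatal row has no aspirated member, so the gap is the aspirated palatal stop /cʰ/.

/cʰ/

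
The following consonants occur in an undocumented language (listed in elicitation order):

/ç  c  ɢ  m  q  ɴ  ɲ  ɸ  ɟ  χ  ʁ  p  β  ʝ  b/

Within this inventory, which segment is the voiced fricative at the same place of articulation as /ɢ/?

/ɢ/ is a voiced uvular stop.
The voiced fricative at the same place is a voiced uvular fricative — in this inventory, /ʁ/.

/ʁ/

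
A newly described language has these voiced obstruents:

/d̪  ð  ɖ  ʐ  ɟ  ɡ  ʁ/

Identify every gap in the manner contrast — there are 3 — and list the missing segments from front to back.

Stop: /d̪/ (dental), /ɖ/ (retroflex), /ɟ/ (palatal), /ɡ/ (velar).
Fricative: /ð/ (dental), /ʐ/ (retroflex), /ʁ/ (uvular).
Gaps, from front to back: palatal lacks fricative (/ʝ/); velar lacks fricative (/ɣ/); uvular lacks stop (/ɢ/).

/ʝ/, /ɣ/, /ɢ/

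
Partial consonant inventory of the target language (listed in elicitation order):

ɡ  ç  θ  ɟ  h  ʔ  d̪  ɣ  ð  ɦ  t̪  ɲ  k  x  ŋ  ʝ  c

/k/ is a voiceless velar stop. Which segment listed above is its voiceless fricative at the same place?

/x/

The voiceless fricative at the same place is a voiceless velar fricative — in this inventory, /x/.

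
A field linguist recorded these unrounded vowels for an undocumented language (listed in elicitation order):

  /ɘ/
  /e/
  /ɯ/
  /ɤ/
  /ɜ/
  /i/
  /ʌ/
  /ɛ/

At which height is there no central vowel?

height            front     central   back    
high              i         —         ɯ       
high-mid          e         ɘ         ɤ       
low-mid           ɛ         ɜ         ʌ       
Every height has a central member except high, where /ɨ/ would be expected.

high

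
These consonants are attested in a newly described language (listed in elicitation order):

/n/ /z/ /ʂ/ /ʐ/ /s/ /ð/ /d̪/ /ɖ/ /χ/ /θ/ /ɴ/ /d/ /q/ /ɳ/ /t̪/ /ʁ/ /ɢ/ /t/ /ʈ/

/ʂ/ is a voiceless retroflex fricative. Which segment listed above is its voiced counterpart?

/ʐ/

The voiced counterpart is a voiced retroflex fricative — in this inventory, /ʐ/.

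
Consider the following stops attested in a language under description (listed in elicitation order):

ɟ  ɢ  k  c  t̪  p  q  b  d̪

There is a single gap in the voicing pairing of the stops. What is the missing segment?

/ɡ/

Voiceless: /p/ (bilabial), /t̪/ (dental), /c/ (palatal), /k/ (velar), /q/ (uvular).
Voiced: /b/ (bilabial), /d̪/ (dental), /ɟ/ (palatal), /ɢ/ (uvular).
The velar row has no voiced member, so the gap is the voiced velar stop /ɡ/.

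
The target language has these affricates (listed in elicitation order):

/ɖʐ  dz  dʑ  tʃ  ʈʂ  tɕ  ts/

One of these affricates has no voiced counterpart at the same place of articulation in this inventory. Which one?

/tʃ/

Alveolar: /ts/ ~ /dz/
Retroflex: /ʈʂ/ ~ /ɖʐ/
Alveolo-palatal: /tɕ/ ~ /dʑ/
Postalveolar: only /tʃ/ (voiceless); no voiced partner.
So /tʃ/ is the unpaired segment.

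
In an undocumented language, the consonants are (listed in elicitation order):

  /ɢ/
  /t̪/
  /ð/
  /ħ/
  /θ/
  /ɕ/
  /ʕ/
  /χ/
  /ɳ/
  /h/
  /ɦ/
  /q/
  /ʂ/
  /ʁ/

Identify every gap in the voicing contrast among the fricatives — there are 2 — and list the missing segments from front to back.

place of articulation  voiceless  voiced  
dental            θ         ð       
retroflex         ʂ         —       
alveolo-palatal   ɕ         —       
uvular            χ         ʁ       
pharyngeal        ħ         ʕ       
glottal           h         ɦ       
Gaps, from front to back: retroflex lacks voiced (/ʐ/); alveolo-palatal lacks voiced (/ʑ/).

/ʐ/, /ʑ/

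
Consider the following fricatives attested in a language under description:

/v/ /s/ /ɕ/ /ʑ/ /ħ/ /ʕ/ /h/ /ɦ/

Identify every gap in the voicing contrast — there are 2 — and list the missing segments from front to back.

place of articulation  voiceless  voiced  
labiodental       —         v       
alveolar          s         —       
alveolo-palatal   ɕ         ʑ       
pharyngeal        ħ         ʕ       
glottal           h         ɦ       
Gaps, from front to back: labiodental lacks voiceless (/f/); alveolar lacks voiced (/z/).

/f/, /z/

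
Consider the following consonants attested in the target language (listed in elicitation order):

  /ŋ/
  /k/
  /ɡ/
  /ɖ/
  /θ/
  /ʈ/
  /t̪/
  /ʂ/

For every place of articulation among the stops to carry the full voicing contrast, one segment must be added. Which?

/d̪/

dental: voiceless /t̪/, voiced —.
retroflex: voiceless /ʈ/, voiced /ɖ/.
velar: voiceless /k/, voiced /ɡ/.
The dental row has no voiced member, so the gap is the voiced dental stop /d̪/.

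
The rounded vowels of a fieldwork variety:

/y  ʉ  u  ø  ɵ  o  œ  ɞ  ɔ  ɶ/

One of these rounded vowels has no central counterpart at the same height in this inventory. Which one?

High: /y/ ~ /ʉ/ ~ /u/
High-mid: /ø/ ~ /ɵ/ ~ /o/
Low-mid: /œ/ ~ /ɞ/ ~ /ɔ/
Low: only /ɶ/ (front); no central partner.
So /ɶ/ is the unpaired segment.

/ɶ/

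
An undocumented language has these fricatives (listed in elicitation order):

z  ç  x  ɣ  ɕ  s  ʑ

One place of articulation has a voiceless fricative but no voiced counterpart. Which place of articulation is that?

Voiceless: /s/ (alveolar), /ɕ/ (alveolo-palatal), /ç/ (palatal), /x/ (velar).
Voiced: /z/ (alveolar), /ʑ/ (alveolo-palatal), /ɣ/ (velar).
Every place of articulation has a voiced member except palatal, where /ʝ/ would be expected.

palatal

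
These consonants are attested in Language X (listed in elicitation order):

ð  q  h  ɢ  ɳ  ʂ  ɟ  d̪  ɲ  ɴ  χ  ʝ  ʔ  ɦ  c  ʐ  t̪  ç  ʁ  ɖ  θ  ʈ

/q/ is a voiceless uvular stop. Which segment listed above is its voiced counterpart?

/ɢ/

The voiced counterpart is a voiced uvular stop — in this inventory, /ɢ/.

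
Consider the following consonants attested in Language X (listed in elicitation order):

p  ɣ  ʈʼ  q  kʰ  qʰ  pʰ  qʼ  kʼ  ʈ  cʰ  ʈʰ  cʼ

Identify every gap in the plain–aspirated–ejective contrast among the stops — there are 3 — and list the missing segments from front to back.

Plain: /p/ (bilabial), /ʈ/ (retroflex), /q/ (uvular).
Aspirated: /pʰ/ (bilabial), /ʈʰ/ (retroflex), /cʰ/ (palatal), /kʰ/ (velar), /qʰ/ (uvular).
Ejective: /ʈʼ/ (retroflex), /cʼ/ (palatal), /kʼ/ (velar), /qʼ/ (uvular).
Gaps, from front to back: bilabial lacks ejective (/pʼ/); palatal lacks plain (/c/); velar lacks plain (/k/).

/pʼ/, /c/, /k/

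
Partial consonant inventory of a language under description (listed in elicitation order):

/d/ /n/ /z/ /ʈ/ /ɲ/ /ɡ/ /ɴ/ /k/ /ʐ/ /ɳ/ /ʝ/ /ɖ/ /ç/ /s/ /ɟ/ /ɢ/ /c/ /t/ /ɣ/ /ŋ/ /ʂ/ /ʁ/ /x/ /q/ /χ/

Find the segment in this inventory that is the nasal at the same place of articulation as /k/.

/k/ is a voiceless velar stop.
The nasal at the same place is a velar nasal — in this inventory, /ŋ/.

/ŋ/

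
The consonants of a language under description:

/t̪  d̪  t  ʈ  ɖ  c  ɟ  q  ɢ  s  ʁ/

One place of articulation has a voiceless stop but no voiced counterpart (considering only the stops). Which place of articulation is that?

alveolar

dental: voiceless /t̪/, voiced /d̪/.
alveolar: voiceless /t/, voiced —.
retroflex: voiceless /ʈ/, voiced /ɖ/.
palatal: voiceless /c/, voiced /ɟ/.
uvular: voiceless /q/, voiced /ɢ/.
Every place of articulation has a voiced member except alveolar, where /d/ would be expected.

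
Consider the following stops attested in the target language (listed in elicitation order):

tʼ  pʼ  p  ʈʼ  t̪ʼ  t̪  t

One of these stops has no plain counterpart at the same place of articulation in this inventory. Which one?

Bilabial: /p/ ~ /pʼ/
Dental: /t̪/ ~ /t̪ʼ/
Alveolar: /t/ ~ /tʼ/
Retroflex: only /ʈʼ/ (ejective); no plain partner.
So /ʈʼ/ is the unpaired segment.

/ʈʼ/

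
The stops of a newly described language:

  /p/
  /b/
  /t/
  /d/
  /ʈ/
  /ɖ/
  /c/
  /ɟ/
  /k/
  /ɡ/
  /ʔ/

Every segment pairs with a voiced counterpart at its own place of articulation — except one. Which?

Bilabial: /p/ ~ /b/
Alveolar: /t/ ~ /d/
Retroflex: /ʈ/ ~ /ɖ/
Palatal: /c/ ~ /ɟ/
Velar: /k/ ~ /ɡ/
Glottal: only /ʔ/ (voiceless); no voiced partner.
So /ʔ/ is the unpaired segment.

/ʔ/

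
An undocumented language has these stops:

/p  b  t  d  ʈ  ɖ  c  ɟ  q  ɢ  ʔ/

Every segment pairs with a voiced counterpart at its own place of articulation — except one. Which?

Bilabial: /p/ ~ /b/
Alveolar: /t/ ~ /d/
Retroflex: /ʈ/ ~ /ɖ/
Palatal: /c/ ~ /ɟ/
Uvular: /q/ ~ /ɢ/
Glottal: only /ʔ/ (voiceless); no voiced partner.
So /ʔ/ is the unpaired segment.

/ʔ/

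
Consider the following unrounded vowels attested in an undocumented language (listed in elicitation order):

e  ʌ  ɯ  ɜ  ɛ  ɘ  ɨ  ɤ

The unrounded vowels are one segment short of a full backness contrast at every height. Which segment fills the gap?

Front: /e/ (high-mid), /ɛ/ (low-mid).
Central: /ɨ/ (high), /ɘ/ (high-mid), /ɜ/ (low-mid).
Back: /ɯ/ (high), /ɤ/ (high-mid), /ʌ/ (low-mid).
The high row has no front member, so the gap is the high front unrounded vowel /i/.

/i/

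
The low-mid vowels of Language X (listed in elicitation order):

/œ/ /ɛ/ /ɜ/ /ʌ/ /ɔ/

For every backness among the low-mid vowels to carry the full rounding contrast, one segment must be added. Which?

/ɞ/

front: unrounded /ɛ/, rounded /œ/.
central: unrounded /ɜ/, rounded —.
back: unrounded /ʌ/, rounded /ɔ/.
The central row has no rounded member, so the gap is the central rounded vowel /ɞ/.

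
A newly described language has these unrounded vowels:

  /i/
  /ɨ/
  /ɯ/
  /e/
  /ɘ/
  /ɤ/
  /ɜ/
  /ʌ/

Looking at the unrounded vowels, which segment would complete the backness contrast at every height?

high: front /i/, central /ɨ/, back /ɯ/.
high-mid: front /e/, central /ɘ/, back /ɤ/.
low-mid: front —, central /ɜ/, back /ʌ/.
The low-mid row has no front member, so the gap is the low-mid front unrounded vowel /ɛ/.

/ɛ/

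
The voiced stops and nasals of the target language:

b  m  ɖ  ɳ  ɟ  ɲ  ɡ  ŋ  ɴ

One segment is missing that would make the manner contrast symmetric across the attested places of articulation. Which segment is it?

/ɢ/

bilabial: oral stop /b/, nasal /m/.
retroflex: oral stop /ɖ/, nasal /ɳ/.
palatal: oral stop /ɟ/, nasal /ɲ/.
velar: oral stop /ɡ/, nasal /ŋ/.
uvular: oral stop —, nasal /ɴ/.
The uvular row has no oral stop member, so the gap is the uvular oral stop /ɢ/.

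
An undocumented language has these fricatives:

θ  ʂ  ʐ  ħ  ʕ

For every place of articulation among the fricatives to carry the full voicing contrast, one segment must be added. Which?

/ð/

place of articulation  voiceless  voiced  
dental            θ         —       
retroflex         ʂ         ʐ       
pharyngeal        ħ         ʕ       
The dental row has no voiced member, so the gap is the voiced dental fricative /ð/.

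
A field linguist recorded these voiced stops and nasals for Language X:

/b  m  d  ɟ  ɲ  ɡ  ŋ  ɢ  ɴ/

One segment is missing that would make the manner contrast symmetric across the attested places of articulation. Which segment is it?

place of articulation  oral stop  nasal   
bilabial          b         m       
alveolar          d         —       
palatal           ɟ         ɲ       
velar             ɡ         ŋ       
uvular            ɢ         ɴ       
The alveolar row has no nasal member, so the gap is the alveolar nasal /n/.

/n/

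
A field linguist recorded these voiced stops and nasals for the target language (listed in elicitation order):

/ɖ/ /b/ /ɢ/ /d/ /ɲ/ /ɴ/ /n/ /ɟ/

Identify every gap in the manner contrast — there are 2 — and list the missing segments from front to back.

Oral stop: /b/ (bilabial), /d/ (alveolar), /ɖ/ (retroflex), /ɟ/ (palatal), /ɢ/ (uvular).
Nasal: /n/ (alveolar), /ɲ/ (palatal), /ɴ/ (uvular).
Gaps, from front to back: bilabial lacks nasal (/m/); retroflex lacks nasal (/ɳ/).

/m/, /ɳ/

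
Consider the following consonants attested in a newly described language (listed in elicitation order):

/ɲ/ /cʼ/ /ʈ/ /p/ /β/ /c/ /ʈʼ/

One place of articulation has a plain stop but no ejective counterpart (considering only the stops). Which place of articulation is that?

bilabial

Plain: /p/ (bilabial), /ʈ/ (retroflex), /c/ (palatal).
Ejective: /ʈʼ/ (retroflex), /cʼ/ (palatal).
Every place of articulation has an ejective member except bilabial, where /pʼ/ would be expected.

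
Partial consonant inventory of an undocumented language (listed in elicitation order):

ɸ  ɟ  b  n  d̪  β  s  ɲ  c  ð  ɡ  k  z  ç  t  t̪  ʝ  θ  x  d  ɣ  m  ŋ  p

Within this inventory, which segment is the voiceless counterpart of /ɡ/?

/k/

/ɡ/ is a voiced velar stop.
The voiceless counterpart is a voiceless velar stop — in this inventory, /k/.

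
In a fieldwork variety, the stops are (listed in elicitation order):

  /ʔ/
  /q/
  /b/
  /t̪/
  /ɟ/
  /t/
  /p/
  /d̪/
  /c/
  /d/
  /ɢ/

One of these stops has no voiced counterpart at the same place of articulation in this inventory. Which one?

/ʔ/

Bilabial: /p/ ~ /b/
Dental: /t̪/ ~ /d̪/
Alveolar: /t/ ~ /d/
Palatal: /c/ ~ /ɟ/
Uvular: /q/ ~ /ɢ/
Glottal: only /ʔ/ (voiceless); no voiced partner.
So /ʔ/ is the unpaired segment.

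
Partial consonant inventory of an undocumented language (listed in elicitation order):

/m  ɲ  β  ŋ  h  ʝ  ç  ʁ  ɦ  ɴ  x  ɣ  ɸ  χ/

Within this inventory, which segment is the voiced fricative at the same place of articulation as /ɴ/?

/ʁ/

/ɴ/ is an uvular nasal.
The voiced fricative at the same place is a voiced uvular fricative — in this inventory, /ʁ/.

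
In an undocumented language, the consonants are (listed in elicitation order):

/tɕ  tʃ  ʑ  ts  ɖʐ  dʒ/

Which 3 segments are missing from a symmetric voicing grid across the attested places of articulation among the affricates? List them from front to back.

/dz/, /ʈʂ/, /dʑ/

place of articulation  voiceless  voiced  
alveolar          ts        —       
postalveolar      tʃ        dʒ      
retroflex         —         ɖʐ      
alveolo-palatal   tɕ        —       
Gaps, from front to back: alveolar lacks voiced (/dz/); retroflex lacks voiceless (/ʈʂ/); alveolo-palatal lacks voiced (/dʑ/).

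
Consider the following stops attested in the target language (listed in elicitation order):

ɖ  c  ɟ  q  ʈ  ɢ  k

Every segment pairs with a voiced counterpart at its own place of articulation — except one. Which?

Retroflex: /ʈ/ ~ /ɖ/
Palatal: /c/ ~ /ɟ/
Uvular: /q/ ~ /ɢ/
Velar: only /k/ (voiceless); no voiced partner.
So /k/ is the unpaired segment.

/k/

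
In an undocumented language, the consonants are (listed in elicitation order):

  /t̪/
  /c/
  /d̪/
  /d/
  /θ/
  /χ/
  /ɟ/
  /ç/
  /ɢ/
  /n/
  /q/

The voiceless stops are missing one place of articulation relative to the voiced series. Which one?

alveolar

Voiceless: /t̪/ (dental), /c/ (palatal), /q/ (uvular).
Voiced: /d̪/ (dental), /d/ (alveolar), /ɟ/ (palatal), /ɢ/ (uvular).
Every place of articulation has a voiceless member except alveolar, where /t/ would be expected.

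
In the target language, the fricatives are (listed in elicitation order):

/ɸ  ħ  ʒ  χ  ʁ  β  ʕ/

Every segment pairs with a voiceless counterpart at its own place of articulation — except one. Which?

/ʒ/

Bilabial: /ɸ/ ~ /β/
Uvular: /χ/ ~ /ʁ/
Pharyngeal: /ħ/ ~ /ʕ/
Postalveolar: only /ʒ/ (voiced); no voiceless partner.
So /ʒ/ is the unpaired segment.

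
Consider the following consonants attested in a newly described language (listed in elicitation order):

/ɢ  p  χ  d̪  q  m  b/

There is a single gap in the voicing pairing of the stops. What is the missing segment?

bilabial: voiceless /p/, voiced /b/.
dental: voiceless —, voiced /d̪/.
uvular: voiceless /q/, voiced /ɢ/.
The dental row has no voiceless member, so the gap is the voiceless dental stop /t̪/.

/t̪/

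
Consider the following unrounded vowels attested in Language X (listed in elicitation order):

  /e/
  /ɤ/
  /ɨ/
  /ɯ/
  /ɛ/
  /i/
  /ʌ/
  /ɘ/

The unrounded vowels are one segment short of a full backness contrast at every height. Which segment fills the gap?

Front: /i/ (high), /e/ (high-mid), /ɛ/ (low-mid).
Central: /ɨ/ (high), /ɘ/ (high-mid).
Back: /ɯ/ (high), /ɤ/ (high-mid), /ʌ/ (low-mid).
The low-mid row has no central member, so the gap is the low-mid central unrounded vowel /ɜ/.

/ɜ/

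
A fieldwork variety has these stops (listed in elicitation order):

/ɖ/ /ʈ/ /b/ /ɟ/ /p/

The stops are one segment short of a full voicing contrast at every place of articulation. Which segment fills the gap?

/c/

place of articulation  voiceless  voiced  
bilabial          p         b       
retroflex         ʈ         ɖ       
palatal           —         ɟ       
The palatal row has no voiceless member, so the gap is the voiceless palatal stop /c/.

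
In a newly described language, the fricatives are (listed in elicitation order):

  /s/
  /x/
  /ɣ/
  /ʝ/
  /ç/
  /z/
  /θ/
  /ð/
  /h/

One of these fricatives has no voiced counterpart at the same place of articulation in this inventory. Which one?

Dental: /θ/ ~ /ð/
Alveolar: /s/ ~ /z/
Palatal: /ç/ ~ /ʝ/
Velar: /x/ ~ /ɣ/
Glottal: only /h/ (voiceless); no voiced partner.
So /h/ is the unpaired segment.

/h/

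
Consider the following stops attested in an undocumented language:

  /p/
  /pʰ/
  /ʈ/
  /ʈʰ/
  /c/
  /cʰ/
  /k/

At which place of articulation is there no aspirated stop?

bilabial: plain /p/, aspirated /pʰ/.
retroflex: plain /ʈ/, aspirated /ʈʰ/.
palatal: plain /c/, aspirated /cʰ/.
velar: plain /k/, aspirated —.
Every place of articulation has an aspirated member except velar, where /kʰ/ would be expected.

velar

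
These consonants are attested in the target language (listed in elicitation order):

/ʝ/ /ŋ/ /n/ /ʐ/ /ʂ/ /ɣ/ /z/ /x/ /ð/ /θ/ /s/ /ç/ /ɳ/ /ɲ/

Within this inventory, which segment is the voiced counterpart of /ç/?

/ç/ is a voiceless palatal fricative.
The voiced counterpart is a voiced palatal fricative — in this inventory, /ʝ/.

/ʝ/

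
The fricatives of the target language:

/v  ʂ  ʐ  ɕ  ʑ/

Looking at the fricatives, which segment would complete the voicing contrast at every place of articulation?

/f/

place of articulation  voiceless  voiced  
labiodental       —         v       
retroflex         ʂ         ʐ       
alveolo-palatal   ɕ         ʑ       
The labiodental row has no voiceless member, so the gap is the voiceless labiodental fricative /f/.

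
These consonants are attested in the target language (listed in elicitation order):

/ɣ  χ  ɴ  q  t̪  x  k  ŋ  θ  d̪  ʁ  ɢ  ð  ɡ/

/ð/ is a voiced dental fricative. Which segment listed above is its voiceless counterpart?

/θ/

The voiceless counterpart is a voiceless dental fricative — in this inventory, /θ/.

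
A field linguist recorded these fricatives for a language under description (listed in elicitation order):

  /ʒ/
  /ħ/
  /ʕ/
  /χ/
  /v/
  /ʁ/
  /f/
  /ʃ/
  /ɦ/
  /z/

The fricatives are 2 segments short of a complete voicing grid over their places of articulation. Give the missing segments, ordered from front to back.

/s/, /h/

labiodental: voiceless /f/, voiced /v/.
alveolar: voiceless —, voiced /z/.
postalveolar: voiceless /ʃ/, voiced /ʒ/.
uvular: voiceless /χ/, voiced /ʁ/.
pharyngeal: voiceless /ħ/, voiced /ʕ/.
glottal: voiceless —, voiced /ɦ/.
Gaps, from front to back: alveolar lacks voiceless (/s/); glottal lacks voiceless (/h/).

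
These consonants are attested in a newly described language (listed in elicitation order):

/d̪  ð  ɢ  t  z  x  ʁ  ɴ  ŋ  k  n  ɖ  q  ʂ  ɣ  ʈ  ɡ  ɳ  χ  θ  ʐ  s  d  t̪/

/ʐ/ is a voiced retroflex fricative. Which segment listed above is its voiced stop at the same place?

/ɖ/

The voiced stop at the same place is a voiced retroflex stop — in this inventory, /ɖ/.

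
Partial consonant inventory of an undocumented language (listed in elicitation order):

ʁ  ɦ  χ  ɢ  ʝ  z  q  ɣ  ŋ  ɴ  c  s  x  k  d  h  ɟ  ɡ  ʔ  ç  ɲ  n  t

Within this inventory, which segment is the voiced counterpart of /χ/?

/χ/ is a voiceless uvular fricative.
The voiced counterpart is a voiced uvular fricative — in this inventory, /ʁ/.

/ʁ/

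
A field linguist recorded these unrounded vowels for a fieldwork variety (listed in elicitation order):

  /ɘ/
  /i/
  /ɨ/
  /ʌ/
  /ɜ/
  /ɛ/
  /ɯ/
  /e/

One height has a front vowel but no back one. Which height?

Front: /i/ (high), /e/ (high-mid), /ɛ/ (low-mid).
Central: /ɨ/ (high), /ɘ/ (high-mid), /ɜ/ (low-mid).
Back: /ɯ/ (high), /ʌ/ (low-mid).
Every height has a back member except high-mid, where /ɤ/ would be expected.

high-mid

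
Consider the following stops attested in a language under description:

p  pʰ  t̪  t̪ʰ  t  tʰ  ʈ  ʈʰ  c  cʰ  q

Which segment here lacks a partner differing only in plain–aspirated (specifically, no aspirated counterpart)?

/q/

Bilabial: /p/ ~ /pʰ/
Dental: /t̪/ ~ /t̪ʰ/
Alveolar: /t/ ~ /tʰ/
Retroflex: /ʈ/ ~ /ʈʰ/
Palatal: /c/ ~ /cʰ/
Uvular: only /q/ (plain); no aspirated partner.
So /q/ is the unpaired segment.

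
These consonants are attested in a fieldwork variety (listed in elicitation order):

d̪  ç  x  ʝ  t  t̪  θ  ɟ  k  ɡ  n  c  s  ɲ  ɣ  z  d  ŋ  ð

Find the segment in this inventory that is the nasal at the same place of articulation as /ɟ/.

/ɲ/

/ɟ/ is a voiced palatal stop.
The nasal at the same place is a palatal nasal — in this inventory, /ɲ/.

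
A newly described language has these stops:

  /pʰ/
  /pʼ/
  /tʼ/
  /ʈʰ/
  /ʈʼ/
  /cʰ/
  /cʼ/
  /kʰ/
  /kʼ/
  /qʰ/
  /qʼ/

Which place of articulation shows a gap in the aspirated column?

bilabial: aspirated /pʰ/, ejective /pʼ/.
alveolar: aspirated —, ejective /tʼ/.
retroflex: aspirated /ʈʰ/, ejective /ʈʼ/.
palatal: aspirated /cʰ/, ejective /cʼ/.
velar: aspirated /kʰ/, ejective /kʼ/.
uvular: aspirated /qʰ/, ejective /qʼ/.
Every place of articulation has an aspirated member except alveolar, where /tʰ/ would be expected.

alveolar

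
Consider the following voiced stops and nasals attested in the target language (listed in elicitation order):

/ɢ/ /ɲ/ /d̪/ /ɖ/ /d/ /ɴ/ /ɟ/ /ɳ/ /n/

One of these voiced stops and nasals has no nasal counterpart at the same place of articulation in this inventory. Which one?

Alveolar: /d/ ~ /n/
Retroflex: /ɖ/ ~ /ɳ/
Palatal: /ɟ/ ~ /ɲ/
Uvular: /ɢ/ ~ /ɴ/
Dental: only /d̪/ (oral stop); no nasal partner.
So /d̪/ is the unpaired segment.

/d̪/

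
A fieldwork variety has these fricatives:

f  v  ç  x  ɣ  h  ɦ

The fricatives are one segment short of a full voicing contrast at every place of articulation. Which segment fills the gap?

labiodental: voiceless /f/, voiced /v/.
palatal: voiceless /ç/, voiced —.
velar: voiceless /x/, voiced /ɣ/.
glottal: voiceless /h/, voiced /ɦ/.
The palatal row has no voiced member, so the gap is the voiced palatal fricative /ʝ/.

/ʝ/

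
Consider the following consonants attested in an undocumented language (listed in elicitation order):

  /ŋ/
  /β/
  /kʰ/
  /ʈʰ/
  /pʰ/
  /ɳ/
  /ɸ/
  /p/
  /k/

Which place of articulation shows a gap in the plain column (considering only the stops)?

Plain: /p/ (bilabial), /k/ (velar).
Aspirated: /pʰ/ (bilabial), /ʈʰ/ (retroflex), /kʰ/ (velar).
Every place of articulation has a plain member except retroflex, where /ʈ/ would be expected.

retroflex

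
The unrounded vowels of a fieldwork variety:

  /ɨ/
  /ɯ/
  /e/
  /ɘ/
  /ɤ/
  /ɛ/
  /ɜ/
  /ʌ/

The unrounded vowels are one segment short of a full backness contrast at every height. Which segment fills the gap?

high: front —, central /ɨ/, back /ɯ/.
high-mid: front /e/, central /ɘ/, back /ɤ/.
low-mid: front /ɛ/, central /ɜ/, back /ʌ/.
The high row has no front member, so the gap is the high front unrounded vowel /i/.

/i/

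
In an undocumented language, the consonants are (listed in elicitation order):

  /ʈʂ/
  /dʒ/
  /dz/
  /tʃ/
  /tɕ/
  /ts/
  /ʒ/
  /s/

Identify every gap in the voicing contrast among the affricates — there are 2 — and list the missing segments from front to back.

Voiceless: /ts/ (alveolar), /tʃ/ (postalveolar), /ʈʂ/ (retroflex), /tɕ/ (alveolo-palatal).
Voiced: /dz/ (alveolar), /dʒ/ (postalveolar).
Gaps, from front to back: retroflex lacks voiced (/ɖʐ/); alveolo-palatal lacks voiced (/dʑ/).

/ɖʐ/, /dʑ/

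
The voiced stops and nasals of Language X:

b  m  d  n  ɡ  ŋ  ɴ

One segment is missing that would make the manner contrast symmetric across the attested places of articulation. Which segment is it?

place of articulation  oral stop  nasal   
bilabial          b         m       
alveolar          d         n       
velar             ɡ         ŋ       
uvular            —         ɴ       
The uvular row has no oral stop member, so the gap is the uvular oral stop /ɢ/.

/ɢ/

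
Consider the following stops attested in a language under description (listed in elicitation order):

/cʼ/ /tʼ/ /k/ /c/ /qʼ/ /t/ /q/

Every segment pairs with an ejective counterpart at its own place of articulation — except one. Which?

/k/

Alveolar: /t/ ~ /tʼ/
Palatal: /c/ ~ /cʼ/
Uvular: /q/ ~ /qʼ/
Velar: only /k/ (plain); no ejective partner.
So /k/ is the unpaired segment.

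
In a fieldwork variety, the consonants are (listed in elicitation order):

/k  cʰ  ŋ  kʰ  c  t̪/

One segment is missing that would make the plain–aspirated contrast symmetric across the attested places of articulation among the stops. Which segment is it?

/t̪ʰ/

place of articulation  plain     aspirated
dental            t̪        —       
palatal           c         cʰ      
velar             k         kʰ      
The dental row has no aspirated member, so the gap is the aspirated dental stop /t̪ʰ/.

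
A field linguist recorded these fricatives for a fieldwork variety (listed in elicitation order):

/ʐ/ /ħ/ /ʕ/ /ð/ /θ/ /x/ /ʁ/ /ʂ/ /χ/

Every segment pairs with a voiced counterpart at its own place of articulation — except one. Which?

Dental: /θ/ ~ /ð/
Retroflex: /ʂ/ ~ /ʐ/
Uvular: /χ/ ~ /ʁ/
Pharyngeal: /ħ/ ~ /ʕ/
Velar: only /x/ (voiceless); no voiced partner.
So /x/ is the unpaired segment.

/x/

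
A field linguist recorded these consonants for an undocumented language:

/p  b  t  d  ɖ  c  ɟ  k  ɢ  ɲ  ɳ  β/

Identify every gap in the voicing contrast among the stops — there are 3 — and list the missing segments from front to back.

place of articulation  voiceless  voiced  
bilabial          p         b       
alveolar          t         d       
retroflex         —         ɖ       
palatal           c         ɟ       
velar             k         —       
uvular            —         ɢ       
Gaps, from front to back: retroflex lacks voiceless (/ʈ/); velar lacks voiced (/ɡ/); uvular lacks voiceless (/q/).

/ʈ/, /ɡ/, /q/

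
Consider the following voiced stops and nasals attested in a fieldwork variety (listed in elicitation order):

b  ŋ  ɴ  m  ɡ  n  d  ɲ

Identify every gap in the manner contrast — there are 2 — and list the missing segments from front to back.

place of articulation  oral stop  nasal   
bilabial          b         m       
alveolar          d         n       
palatal           —         ɲ       
velar             ɡ         ŋ       
uvular            —         ɴ       
Gaps, from front to back: palatal lacks oral stop (/ɟ/); uvular lacks oral stop (/ɢ/).

/ɟ/, /ɢ/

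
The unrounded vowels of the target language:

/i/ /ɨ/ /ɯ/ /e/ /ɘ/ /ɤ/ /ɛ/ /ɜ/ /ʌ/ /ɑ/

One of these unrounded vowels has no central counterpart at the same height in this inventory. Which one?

High: /i/ ~ /ɨ/ ~ /ɯ/
High-mid: /e/ ~ /ɘ/ ~ /ɤ/
Low-mid: /ɛ/ ~ /ɜ/ ~ /ʌ/
Low: only /ɑ/ (back); no central partner.
So /ɑ/ is the unpaired segment.

/ɑ/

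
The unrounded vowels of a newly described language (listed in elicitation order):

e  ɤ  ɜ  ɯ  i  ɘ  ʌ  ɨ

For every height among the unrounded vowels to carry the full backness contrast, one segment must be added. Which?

high: front /i/, central /ɨ/, back /ɯ/.
high-mid: front /e/, central /ɘ/, back /ɤ/.
low-mid: front —, central /ɜ/, back /ʌ/.
The low-mid row has no front member, so the gap is the low-mid front unrounded vowel /ɛ/.

/ɛ/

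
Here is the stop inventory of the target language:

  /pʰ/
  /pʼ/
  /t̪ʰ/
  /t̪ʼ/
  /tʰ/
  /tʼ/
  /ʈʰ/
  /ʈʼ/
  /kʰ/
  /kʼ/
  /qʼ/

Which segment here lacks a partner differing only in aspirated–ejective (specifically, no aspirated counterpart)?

/qʼ/

Bilabial: /pʰ/ ~ /pʼ/
Dental: /t̪ʰ/ ~ /t̪ʼ/
Alveolar: /tʰ/ ~ /tʼ/
Retroflex: /ʈʰ/ ~ /ʈʼ/
Velar: /kʰ/ ~ /kʼ/
Uvular: only /qʼ/ (ejective); no aspirated partner.
So /qʼ/ is the unpaired segment.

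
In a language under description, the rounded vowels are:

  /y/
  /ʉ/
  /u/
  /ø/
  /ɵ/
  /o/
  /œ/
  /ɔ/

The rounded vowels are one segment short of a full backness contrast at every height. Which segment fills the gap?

/ɞ/

Front: /y/ (high), /ø/ (high-mid), /œ/ (low-mid).
Central: /ʉ/ (high), /ɵ/ (high-mid).
Back: /u/ (high), /o/ (high-mid), /ɔ/ (low-mid).
The low-mid row has no central member, so the gap is the low-mid central rounded vowel /ɞ/.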